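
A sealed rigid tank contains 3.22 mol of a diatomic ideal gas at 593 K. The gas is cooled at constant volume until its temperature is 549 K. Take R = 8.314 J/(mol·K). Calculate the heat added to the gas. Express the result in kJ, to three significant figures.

Q ≈ -2.94 kJ

Constant volume ⇒ W = 0, so Q = ΔU = nCᵥΔT with Cᵥ = 5R/2 = 20.79 J/(mol·K).
ΔU = (3.22)(20.79)(549 − 593) = -2945 J.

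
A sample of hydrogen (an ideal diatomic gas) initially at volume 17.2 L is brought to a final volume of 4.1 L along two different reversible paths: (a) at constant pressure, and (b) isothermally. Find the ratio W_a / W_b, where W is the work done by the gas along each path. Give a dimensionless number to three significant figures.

Path (a) isobaric: W = P₁(V₂ − V₁) → W_a/(P₁V₁) = -0.7616.
Path (b) isothermal: W = P₁V₁ ln(V₂/V₁) → W_b/(P₁V₁) = -1.434.
W_a / W_b = -0.7616 / -1.434 = 0.5312.

W_a / W_b ≈ 0.531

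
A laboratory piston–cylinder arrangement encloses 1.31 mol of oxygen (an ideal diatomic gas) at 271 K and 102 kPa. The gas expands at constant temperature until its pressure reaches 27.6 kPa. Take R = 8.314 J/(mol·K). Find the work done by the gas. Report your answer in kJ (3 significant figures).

W ≈ 3.86 kJ

Isothermal process: W = nRT ln(V₂/V₁) = nRT ln(P₁/P₂).
W = (1.31)(8.314)(271) × ln(102/27.6)
  = 2952 × ln(3.696) = 2952 × 1.307
W_by_gas = 3858 J.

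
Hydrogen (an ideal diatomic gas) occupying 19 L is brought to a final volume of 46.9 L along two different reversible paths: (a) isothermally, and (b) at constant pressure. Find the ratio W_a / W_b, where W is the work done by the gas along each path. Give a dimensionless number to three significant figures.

W_a / W_b ≈ 0.615

Path (a) isothermal: W = P₁V₁ ln(V₂/V₁) → W_a/(P₁V₁) = 0.9036.
Path (b) isobaric: W = P₁(V₂ − V₁) → W_b/(P₁V₁) = 1.468.
W_a / W_b = 0.9036 / 1.468 = 0.6153.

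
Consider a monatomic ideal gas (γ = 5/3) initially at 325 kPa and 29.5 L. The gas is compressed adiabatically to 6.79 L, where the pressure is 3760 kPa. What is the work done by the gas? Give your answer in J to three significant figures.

Adiabatic: W = (P₁V₁ − P₂V₂)/(γ − 1) with γ = 5/3.
P₁V₁ = 9588 J, P₂V₂ = 25530 J.
W = (9588 − 25530) / 0.6667 = -23914 J.

W ≈ -23900 J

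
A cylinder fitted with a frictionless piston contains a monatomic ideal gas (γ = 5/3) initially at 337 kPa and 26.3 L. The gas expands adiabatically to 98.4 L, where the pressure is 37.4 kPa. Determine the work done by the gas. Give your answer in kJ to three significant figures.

Adiabatic: W = (P₁V₁ − P₂V₂)/(γ − 1) with γ = 5/3.
P₁V₁ = 8863 J, P₂V₂ = 3680 J.
W = (8863 − 3680) / 0.6667 = 7774 J.

W ≈ 7.77 kJ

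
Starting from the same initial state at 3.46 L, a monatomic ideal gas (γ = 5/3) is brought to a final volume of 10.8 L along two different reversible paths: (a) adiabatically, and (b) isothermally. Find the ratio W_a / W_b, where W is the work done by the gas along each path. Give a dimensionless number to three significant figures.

Path (a) adiabatic: W = P₁V₁(1 − (V₁/V₂)^(γ−1))/(γ−1) → W_a/(P₁V₁) = 0.7977.
Path (b) isothermal: W = P₁V₁ ln(V₂/V₁) → W_b/(P₁V₁) = 1.138.
W_a / W_b = 0.7977 / 1.138 = 0.7008.

W_a / W_b ≈ 0.701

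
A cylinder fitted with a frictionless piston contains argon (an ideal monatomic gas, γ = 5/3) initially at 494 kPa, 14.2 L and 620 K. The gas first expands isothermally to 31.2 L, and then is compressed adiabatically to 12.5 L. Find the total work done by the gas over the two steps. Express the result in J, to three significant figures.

Step 1 (isothermal): W = P₁V₁ ln(V₂/V₁) = (7015) ln(31.2/14.2) = 5522 J.
After step 1: P = 224.8 kPa, V = 31.2 L, T = 620 K.
Step 2 (adiabatic): W = (P₁V₁ − P₂V₂)/(γ−1) = (7015 − 12908)/0.667 = -8839 J.
W_total = 5522 − 8839 = -3317 J.

W_total ≈ -3320 J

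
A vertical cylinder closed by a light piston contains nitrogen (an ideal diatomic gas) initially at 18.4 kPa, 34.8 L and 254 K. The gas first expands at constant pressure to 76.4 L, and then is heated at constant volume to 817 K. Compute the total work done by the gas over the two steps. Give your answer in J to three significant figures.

W_total ≈ 765 J

Step 1 (isobaric): W = PΔV = (18.4 kPa)(76.4 − 34.8 L) = 765.4 J.
Step 2 (isochoric): W = 0 (constant volume).
W_total = 765.4 + 0 = 765.4 J.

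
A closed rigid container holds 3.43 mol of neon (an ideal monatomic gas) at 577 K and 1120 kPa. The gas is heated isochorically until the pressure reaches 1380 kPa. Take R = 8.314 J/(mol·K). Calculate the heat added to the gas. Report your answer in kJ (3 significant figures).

Constant volume ⇒ W = 0, so Q = ΔU = nCᵥΔT with Cᵥ = 3R/2 = 12.47 J/(mol·K).
At constant V, T₂/T₁ = P₂/P₁ ⇒ ΔT = T₁(P₂/P₁ − 1) = 577·(1380/1120 − 1) = 133.9 K.
ΔU = (3.43)(12.47)(133.9) = 5730 J.

Q ≈ 5.73 kJ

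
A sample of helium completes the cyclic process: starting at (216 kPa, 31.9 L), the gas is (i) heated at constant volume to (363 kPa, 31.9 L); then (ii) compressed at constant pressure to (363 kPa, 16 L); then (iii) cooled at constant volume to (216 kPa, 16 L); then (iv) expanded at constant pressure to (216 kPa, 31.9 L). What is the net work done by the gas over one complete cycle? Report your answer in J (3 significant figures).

W_net ≈ -2340 J

Constant-volume legs do no work.
W(ii) = (363)(16 − 31.9) = -5772 J; W(iv) = (216)(31.9 − 16) = 3434 J.
W_net = -5772 + 3434 = -2337 J (the counter-clockwise enclosed area).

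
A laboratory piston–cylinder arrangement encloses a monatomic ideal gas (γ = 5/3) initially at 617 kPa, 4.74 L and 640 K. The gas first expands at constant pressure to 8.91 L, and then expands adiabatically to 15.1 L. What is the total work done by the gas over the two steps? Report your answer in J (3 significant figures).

Step 1 (isobaric): W = PΔV = (617 kPa)(8.91 − 4.74 L) = 2573 J.
After step 1: P = 617 kPa, V = 8.91 L, T = 1203 K.
Step 2 (adiabatic): W = (P₁V₁ − P₂V₂)/(γ−1) = (5497 − 3867)/0.667 = 2445 J.
W_total = 2573 + 2445 = 5018 J.

W_total ≈ 5020 J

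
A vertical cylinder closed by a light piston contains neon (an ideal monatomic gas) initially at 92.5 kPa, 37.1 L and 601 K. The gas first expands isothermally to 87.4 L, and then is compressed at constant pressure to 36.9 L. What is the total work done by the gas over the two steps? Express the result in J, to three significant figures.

W_total ≈ 958 J

Step 1 (isothermal): W = P₁V₁ ln(V₂/V₁) = (3432) ln(87.4/37.1) = 2941 J.
After step 1: P = 39.26 kPa, V = 87.4 L, T = 601 K.
Step 2 (isobaric): W = PΔV = (39.26 kPa)(36.9 − 87.4 L) = -1983 J.
W_total = 2941 − 1983 = 957.7 J.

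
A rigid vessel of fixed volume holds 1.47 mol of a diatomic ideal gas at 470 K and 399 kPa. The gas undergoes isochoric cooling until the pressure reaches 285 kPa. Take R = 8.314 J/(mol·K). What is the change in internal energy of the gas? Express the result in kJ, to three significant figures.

ΔU ≈ -4.10 kJ

Constant volume ⇒ W = 0, so Q = ΔU = nCᵥΔT with Cᵥ = 5R/2 = 20.79 J/(mol·K).
At constant V, T₂/T₁ = P₂/P₁ ⇒ ΔT = T₁(P₂/P₁ − 1) = 470·(285/399 − 1) = -134.3 K.
ΔU = (1.47)(20.79)(-134.3) = -4103 J.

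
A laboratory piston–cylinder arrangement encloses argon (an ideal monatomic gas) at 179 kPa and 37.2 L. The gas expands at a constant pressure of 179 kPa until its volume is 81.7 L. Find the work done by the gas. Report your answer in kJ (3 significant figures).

W ≈ 7.97 kJ

Isobaric: W = P ΔV.
W = (179 kPa)(81.7 − 37.2 L) = (179)(44.5) = 7966 J.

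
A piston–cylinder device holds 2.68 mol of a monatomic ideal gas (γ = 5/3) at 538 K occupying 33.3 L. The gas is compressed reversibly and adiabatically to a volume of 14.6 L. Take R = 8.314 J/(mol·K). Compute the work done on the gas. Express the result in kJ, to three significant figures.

Adiabatic: TV^(γ−1) = const with γ = 5/3.
T₂ = T₁ (V₁/V₂)^(γ−1) = 538 × (33.3/14.6)^0.667 = 538 × 1.733 = 932.2 K.
W_by = nCᵥ(T₁ − T₂) = (2.68)(12.47)(538 − 932.2) = -13175 J.
Work on gas = −W_by = 13175 J.

W ≈ 13.2 kJ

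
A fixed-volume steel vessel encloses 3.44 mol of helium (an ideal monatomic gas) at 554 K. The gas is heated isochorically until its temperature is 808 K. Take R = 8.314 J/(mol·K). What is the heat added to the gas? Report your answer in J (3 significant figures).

Constant volume ⇒ W = 0, so Q = ΔU = nCᵥΔT with Cᵥ = 3R/2 = 12.47 J/(mol·K).
ΔU = (3.44)(12.47)(808 − 554) = 10897 J.

Q ≈ 10900 J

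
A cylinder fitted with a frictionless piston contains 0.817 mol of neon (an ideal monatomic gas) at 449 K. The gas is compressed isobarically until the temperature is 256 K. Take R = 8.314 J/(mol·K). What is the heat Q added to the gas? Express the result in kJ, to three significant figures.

Isobaric: W = nRΔT = (0.817)(8.314)(-193) = -1311 J.
ΔU = nCᵥΔT with Cᵥ = 3R/2: ΔU = (0.817)(12.47)(-193) = -1966 J.
Q = ΔU + W = -1966 − 1311 = -3277 J.

Q ≈ -3.28 kJ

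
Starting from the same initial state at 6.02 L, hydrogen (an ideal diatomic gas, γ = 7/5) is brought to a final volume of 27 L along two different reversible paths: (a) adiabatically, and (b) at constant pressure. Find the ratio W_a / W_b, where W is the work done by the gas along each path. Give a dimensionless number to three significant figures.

Path (a) adiabatic: W = P₁V₁(1 − (V₁/V₂)^(γ−1))/(γ−1) → W_a/(P₁V₁) = 1.128.
Path (b) isobaric: W = P₁(V₂ − V₁) → W_b/(P₁V₁) = 3.485.
W_a / W_b = 1.128 / 3.485 = 0.3238.

W_a / W_b ≈ 0.324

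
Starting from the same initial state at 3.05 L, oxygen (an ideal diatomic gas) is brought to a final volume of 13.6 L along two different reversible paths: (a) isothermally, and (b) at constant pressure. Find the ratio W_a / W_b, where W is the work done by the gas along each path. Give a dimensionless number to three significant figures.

Path (a) isothermal: W = P₁V₁ ln(V₂/V₁) → W_a/(P₁V₁) = 1.495.
Path (b) isobaric: W = P₁(V₂ − V₁) → W_b/(P₁V₁) = 3.459.
W_a / W_b = 1.495 / 3.459 = 0.4322.

W_a / W_b ≈ 0.432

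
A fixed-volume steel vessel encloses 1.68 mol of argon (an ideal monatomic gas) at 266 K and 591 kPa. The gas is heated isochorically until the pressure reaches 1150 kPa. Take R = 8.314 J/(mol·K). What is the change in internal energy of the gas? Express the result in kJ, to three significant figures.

ΔU ≈ 5.27 kJ

Constant volume ⇒ W = 0, so Q = ΔU = nCᵥΔT with Cᵥ = 3R/2 = 12.47 J/(mol·K).
At constant V, T₂/T₁ = P₂/P₁ ⇒ ΔT = T₁(P₂/P₁ − 1) = 266·(1150/591 − 1) = 251.6 K.
ΔU = (1.68)(12.47)(251.6) = 5271 J.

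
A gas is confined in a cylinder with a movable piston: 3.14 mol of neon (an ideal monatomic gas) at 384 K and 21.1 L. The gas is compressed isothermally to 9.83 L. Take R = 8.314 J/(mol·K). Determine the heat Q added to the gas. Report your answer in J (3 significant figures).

Isothermal ⇒ ΔU = 0, so Q = W = nRT ln(V₂/V₁).
Q = (3.14)(8.314)(384) ln(9.83/21.1) = 10025 × -0.7638 = -7657 J.

Q ≈ -7660 J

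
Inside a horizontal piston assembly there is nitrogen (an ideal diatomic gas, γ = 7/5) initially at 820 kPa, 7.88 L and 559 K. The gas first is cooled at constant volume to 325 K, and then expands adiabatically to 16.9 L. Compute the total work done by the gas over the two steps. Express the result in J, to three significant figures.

Step 1 (isochoric): W = 0 (constant volume).
After step 1: P = 476.7 kPa (V unchanged).
Step 2 (adiabatic): W = (P₁V₁ − P₂V₂)/(γ−1) = (3757 − 2769)/0.4 = 2470 J.
W_total = 0 + 2470 = 2470 J.

W_total ≈ 2470 J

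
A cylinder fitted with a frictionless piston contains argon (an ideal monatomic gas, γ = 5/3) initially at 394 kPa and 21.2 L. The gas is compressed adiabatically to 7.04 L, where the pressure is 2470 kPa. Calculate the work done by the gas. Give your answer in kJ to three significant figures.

W ≈ -13.6 kJ

Adiabatic: W = (P₁V₁ − P₂V₂)/(γ − 1) with γ = 5/3.
P₁V₁ = 8353 J, P₂V₂ = 17389 J.
W = (8353 − 17389) / 0.6667 = -13554 J.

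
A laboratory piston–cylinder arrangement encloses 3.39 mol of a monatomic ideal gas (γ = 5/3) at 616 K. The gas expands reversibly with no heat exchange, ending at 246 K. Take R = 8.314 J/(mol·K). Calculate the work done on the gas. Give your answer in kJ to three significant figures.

W ≈ -15.6 kJ

Adiabatic ⇒ Q = 0, so W_by = −ΔU = nCᵥ(T₁ − T₂).
Cᵥ = 3R/2 = 12.47 J/(mol·K).
W = (3.39)(12.47)(616 − 246) = 15642 J.
Work on gas = −W_by = -15642 J.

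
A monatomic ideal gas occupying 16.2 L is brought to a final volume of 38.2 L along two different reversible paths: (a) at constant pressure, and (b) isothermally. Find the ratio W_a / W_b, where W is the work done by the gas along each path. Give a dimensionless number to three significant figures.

W_a / W_b ≈ 1.58

Path (a) isobaric: W = P₁(V₂ − V₁) → W_a/(P₁V₁) = 1.358.
Path (b) isothermal: W = P₁V₁ ln(V₂/V₁) → W_b/(P₁V₁) = 0.8578.
W_a / W_b = 1.358 / 0.8578 = 1.583.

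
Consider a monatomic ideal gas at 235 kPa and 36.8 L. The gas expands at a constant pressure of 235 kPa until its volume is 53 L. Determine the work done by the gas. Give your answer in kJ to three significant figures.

W ≈ 3.81 kJ

Isobaric: W = P ΔV.
W = (235 kPa)(53 − 36.8 L) = (235)(16.2) = 3807 J.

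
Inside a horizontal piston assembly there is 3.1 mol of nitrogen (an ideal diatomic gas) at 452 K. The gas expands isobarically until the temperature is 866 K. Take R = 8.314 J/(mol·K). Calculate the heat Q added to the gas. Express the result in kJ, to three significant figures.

Isobaric: W = nRΔT = (3.1)(8.314)(414) = 10670 J.
ΔU = nCᵥΔT with Cᵥ = 5R/2: ΔU = (3.1)(20.79)(414) = 26675 J.
Q = ΔU + W = 26675 + 10670 = 37346 J.

Q ≈ 37.3 kJ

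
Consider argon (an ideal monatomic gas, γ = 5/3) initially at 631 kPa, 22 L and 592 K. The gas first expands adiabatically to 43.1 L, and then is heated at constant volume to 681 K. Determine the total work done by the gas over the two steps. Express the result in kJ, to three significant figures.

Step 1 (adiabatic): W = (P₁V₁ − P₂V₂)/(γ−1) = (13882 − 8866)/0.667 = 7523 J.
Step 2 (isochoric): W = 0 (constant volume).
W_total = 7523 + 0 = 7523 J.

W_total ≈ 7.52 kJ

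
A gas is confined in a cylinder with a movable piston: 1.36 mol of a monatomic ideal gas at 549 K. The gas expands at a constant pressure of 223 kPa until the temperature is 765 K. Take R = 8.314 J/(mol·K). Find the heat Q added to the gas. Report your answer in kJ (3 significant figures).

Q ≈ 6.11 kJ

Isobaric: W = nRΔT = (1.36)(8.314)(216) = 2442 J.
ΔU = nCᵥΔT with Cᵥ = 3R/2: ΔU = (1.36)(12.47)(216) = 3663 J.
Q = ΔU + W = 3663 + 2442 = 6106 J.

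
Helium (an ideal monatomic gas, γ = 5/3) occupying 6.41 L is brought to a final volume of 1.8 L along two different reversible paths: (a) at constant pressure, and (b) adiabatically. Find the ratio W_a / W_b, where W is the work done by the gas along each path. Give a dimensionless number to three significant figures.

W_a / W_b ≈ 0.360

Path (a) isobaric: W = P₁(V₂ − V₁) → W_a/(P₁V₁) = -0.7192.
Path (b) adiabatic: W = P₁V₁(1 − (V₁/V₂)^(γ−1))/(γ−1) → W_b/(P₁V₁) = -1.998.
W_a / W_b = -0.7192 / -1.998 = 0.36.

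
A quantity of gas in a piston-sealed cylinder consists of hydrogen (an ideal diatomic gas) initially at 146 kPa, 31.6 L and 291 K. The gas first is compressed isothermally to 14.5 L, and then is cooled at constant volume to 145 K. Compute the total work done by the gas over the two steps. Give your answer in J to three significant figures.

Step 1 (isothermal): W = P₁V₁ ln(V₂/V₁) = (4614) ln(14.5/31.6) = -3594 J.
Step 2 (isochoric): W = 0 (constant volume).
W_total = -3594 + 0 = -3594 J.

W_total ≈ -3590 J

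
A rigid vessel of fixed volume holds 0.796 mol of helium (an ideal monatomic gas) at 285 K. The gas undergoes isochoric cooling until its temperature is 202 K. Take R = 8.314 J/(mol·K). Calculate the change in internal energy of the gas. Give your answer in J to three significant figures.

Constant volume ⇒ W = 0, so Q = ΔU = nCᵥΔT with Cᵥ = 3R/2 = 12.47 J/(mol·K).
ΔU = (0.796)(12.47)(202 − 285) = -823.9 J.

ΔU ≈ -824 J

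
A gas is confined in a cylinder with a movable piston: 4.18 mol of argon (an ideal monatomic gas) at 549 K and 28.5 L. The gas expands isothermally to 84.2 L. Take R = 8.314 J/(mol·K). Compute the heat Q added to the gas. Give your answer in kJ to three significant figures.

Q ≈ 20.7 kJ

Isothermal ⇒ ΔU = 0, so Q = W = nRT ln(V₂/V₁).
Q = (4.18)(8.314)(549) ln(84.2/28.5) = 19079 × 1.083 = 20668 J.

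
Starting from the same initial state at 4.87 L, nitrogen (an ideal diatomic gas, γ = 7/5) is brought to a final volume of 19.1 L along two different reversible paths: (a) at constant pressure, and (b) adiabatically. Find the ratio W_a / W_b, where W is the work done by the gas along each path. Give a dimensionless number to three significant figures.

W_a / W_b ≈ 2.78

Path (a) isobaric: W = P₁(V₂ − V₁) → W_a/(P₁V₁) = 2.922.
Path (b) adiabatic: W = P₁V₁(1 − (V₁/V₂)^(γ−1))/(γ−1) → W_b/(P₁V₁) = 1.053.
W_a / W_b = 2.922 / 1.053 = 2.776.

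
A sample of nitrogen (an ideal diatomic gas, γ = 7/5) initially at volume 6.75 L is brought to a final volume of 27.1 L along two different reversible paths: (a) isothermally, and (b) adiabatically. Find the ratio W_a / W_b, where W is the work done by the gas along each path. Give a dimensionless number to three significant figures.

W_a / W_b ≈ 1.30

Path (a) isothermal: W = P₁V₁ ln(V₂/V₁) → W_a/(P₁V₁) = 1.39.
Path (b) adiabatic: W = P₁V₁(1 − (V₁/V₂)^(γ−1))/(γ−1) → W_b/(P₁V₁) = 1.066.
W_a / W_b = 1.39 / 1.066 = 1.304.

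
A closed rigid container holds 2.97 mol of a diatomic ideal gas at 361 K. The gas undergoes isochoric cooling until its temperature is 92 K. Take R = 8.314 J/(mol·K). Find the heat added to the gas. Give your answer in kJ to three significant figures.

Constant volume ⇒ W = 0, so Q = ΔU = nCᵥΔT with Cᵥ = 5R/2 = 20.79 J/(mol·K).
ΔU = (2.97)(20.79)(92 − 361) = -16606 J.

Q ≈ -16.6 kJ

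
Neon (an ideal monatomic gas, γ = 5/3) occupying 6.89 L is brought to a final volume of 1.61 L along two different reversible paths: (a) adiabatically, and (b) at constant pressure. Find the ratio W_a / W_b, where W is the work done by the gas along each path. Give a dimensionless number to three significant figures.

Path (a) adiabatic: W = P₁V₁(1 − (V₁/V₂)^(γ−1))/(γ−1) → W_a/(P₁V₁) = -2.454.
Path (b) isobaric: W = P₁(V₂ − V₁) → W_b/(P₁V₁) = -0.7663.
W_a / W_b = -2.454 / -0.7663 = 3.202.

W_a / W_b ≈ 3.20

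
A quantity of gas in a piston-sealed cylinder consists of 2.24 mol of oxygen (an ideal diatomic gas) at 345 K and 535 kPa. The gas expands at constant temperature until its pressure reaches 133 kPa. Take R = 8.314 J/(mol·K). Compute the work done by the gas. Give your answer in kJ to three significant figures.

Isothermal process: W = nRT ln(V₂/V₁) = nRT ln(P₁/P₂).
W = (2.24)(8.314)(345) × ln(535/133)
  = 6425 × ln(4.023) = 6425 × 1.392
W_by_gas = 8943 J.

W ≈ 8.94 kJ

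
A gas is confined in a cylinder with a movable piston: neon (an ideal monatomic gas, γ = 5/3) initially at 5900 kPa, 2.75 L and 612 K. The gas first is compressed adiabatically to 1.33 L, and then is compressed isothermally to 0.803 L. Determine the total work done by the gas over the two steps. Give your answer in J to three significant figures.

Step 1 (adiabatic): W = (P₁V₁ − P₂V₂)/(γ−1) = (16225 − 26333)/0.667 = -15162 J.
After step 1: P = 19799 kPa, V = 1.33 L, T = 993.3 K.
Step 2 (isothermal): W = P₁V₁ ln(V₂/V₁) = (26333) ln(0.803/1.33) = -13287 J.
W_total = -15162 − 13287 = -28450 J.

W_total ≈ -28400 J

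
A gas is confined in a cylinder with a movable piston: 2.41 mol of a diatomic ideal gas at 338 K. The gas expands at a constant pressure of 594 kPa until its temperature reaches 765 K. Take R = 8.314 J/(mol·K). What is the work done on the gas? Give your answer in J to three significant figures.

W ≈ -8560 J

Isobaric: W = P ΔV = nR ΔT.
W = (2.41)(8.314)(765 − 338) = 8556 J.
Work on gas = −W_by = -8556 J.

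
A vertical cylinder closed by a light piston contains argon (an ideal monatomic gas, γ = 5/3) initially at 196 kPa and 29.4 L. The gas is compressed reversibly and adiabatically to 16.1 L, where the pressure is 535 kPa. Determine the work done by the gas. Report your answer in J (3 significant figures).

Adiabatic: W = (P₁V₁ − P₂V₂)/(γ − 1) with γ = 5/3.
P₁V₁ = 5762 J, P₂V₂ = 8614 J.
W = (5762 − 8614) / 0.6667 = -4277 J.

W ≈ -4280 J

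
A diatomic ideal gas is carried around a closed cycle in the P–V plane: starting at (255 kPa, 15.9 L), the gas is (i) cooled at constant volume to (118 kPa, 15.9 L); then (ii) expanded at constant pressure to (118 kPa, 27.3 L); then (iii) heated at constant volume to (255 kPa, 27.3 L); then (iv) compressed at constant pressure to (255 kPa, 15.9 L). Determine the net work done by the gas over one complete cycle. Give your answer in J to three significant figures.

Constant-volume legs do no work.
W(ii) = (118)(27.3 − 15.9) = 1345 J; W(iv) = (255)(15.9 − 27.3) = -2907 J.
W_net = 1345 − 2907 = -1562 J (the counter-clockwise enclosed area).

W_net ≈ -1560 J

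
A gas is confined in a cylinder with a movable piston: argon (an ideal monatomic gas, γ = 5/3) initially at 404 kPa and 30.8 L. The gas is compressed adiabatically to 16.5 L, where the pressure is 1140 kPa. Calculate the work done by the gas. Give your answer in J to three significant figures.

Adiabatic: W = (P₁V₁ − P₂V₂)/(γ − 1) with γ = 5/3.
P₁V₁ = 12443 J, P₂V₂ = 18810 J.
W = (12443 − 18810) / 0.6667 = -9550 J.

W ≈ -9550 J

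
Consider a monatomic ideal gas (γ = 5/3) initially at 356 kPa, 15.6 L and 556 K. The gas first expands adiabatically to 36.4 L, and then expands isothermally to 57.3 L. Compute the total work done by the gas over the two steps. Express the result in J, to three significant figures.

W_total ≈ 5030 J

Step 1 (adiabatic): W = (P₁V₁ − P₂V₂)/(γ−1) = (5554 − 3157)/0.667 = 3595 J.
After step 1: P = 86.73 kPa, V = 36.4 L, T = 316.1 K.
Step 2 (isothermal): W = P₁V₁ ln(V₂/V₁) = (3157) ln(57.3/36.4) = 1432 J.
W_total = 3595 + 1432 = 5027 J.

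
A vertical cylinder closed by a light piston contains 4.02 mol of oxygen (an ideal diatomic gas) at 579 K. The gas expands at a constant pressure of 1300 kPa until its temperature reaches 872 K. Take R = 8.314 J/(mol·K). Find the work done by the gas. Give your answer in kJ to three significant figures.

Isobaric: W = P ΔV = nR ΔT.
W = (4.02)(8.314)(872 − 579) = 9793 J.

W ≈ 9.79 kJ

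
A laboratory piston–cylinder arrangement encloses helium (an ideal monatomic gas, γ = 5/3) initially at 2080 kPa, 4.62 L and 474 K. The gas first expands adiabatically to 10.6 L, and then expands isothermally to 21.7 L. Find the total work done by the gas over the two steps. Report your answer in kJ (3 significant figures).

W_total ≈ 10.1 kJ

Step 1 (adiabatic): W = (P₁V₁ − P₂V₂)/(γ−1) = (9610 − 5524)/0.667 = 6128 J.
After step 1: P = 521.1 kPa, V = 10.6 L, T = 272.5 K.
Step 2 (isothermal): W = P₁V₁ ln(V₂/V₁) = (5524) ln(21.7/10.6) = 3958 J.
W_total = 6128 + 3958 = 10086 J.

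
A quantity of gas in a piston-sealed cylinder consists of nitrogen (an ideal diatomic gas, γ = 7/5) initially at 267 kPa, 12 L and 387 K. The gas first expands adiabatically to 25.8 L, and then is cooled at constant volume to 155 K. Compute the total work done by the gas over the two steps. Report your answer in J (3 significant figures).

Step 1 (adiabatic): W = (P₁V₁ − P₂V₂)/(γ−1) = (3204 − 2359)/0.4 = 2113 J.
Step 2 (isochoric): W = 0 (constant volume).
W_total = 2113 + 0 = 2113 J.

W_total ≈ 2110 J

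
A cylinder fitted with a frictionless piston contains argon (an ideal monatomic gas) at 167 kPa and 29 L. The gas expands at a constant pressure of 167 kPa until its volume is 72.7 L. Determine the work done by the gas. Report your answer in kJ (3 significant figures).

W ≈ 7.30 kJ

Isobaric: W = P ΔV.
W = (167 kPa)(72.7 − 29 L) = (167)(43.7) = 7298 J.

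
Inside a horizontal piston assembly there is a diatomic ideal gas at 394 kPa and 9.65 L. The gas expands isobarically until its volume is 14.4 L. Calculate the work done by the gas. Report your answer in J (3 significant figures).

Isobaric: W = P ΔV.
W = (394 kPa)(14.4 − 9.65 L) = (394)(4.75) = 1872 J.

W ≈ 1870 J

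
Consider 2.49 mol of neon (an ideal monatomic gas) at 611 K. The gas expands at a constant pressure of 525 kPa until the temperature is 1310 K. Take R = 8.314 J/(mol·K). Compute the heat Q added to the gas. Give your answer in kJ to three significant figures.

Q ≈ 36.2 kJ

Isobaric: W = nRΔT = (2.49)(8.314)(699) = 14471 J.
ΔU = nCᵥΔT with Cᵥ = 3R/2: ΔU = (2.49)(12.47)(699) = 21706 J.
Q = ΔU + W = 21706 + 14471 = 36177 J.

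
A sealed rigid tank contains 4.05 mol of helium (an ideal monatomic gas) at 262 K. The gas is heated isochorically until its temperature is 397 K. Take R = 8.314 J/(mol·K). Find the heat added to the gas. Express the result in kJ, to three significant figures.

Constant volume ⇒ W = 0, so Q = ΔU = nCᵥΔT with Cᵥ = 3R/2 = 12.47 J/(mol·K).
ΔU = (4.05)(12.47)(397 − 262) = 6819 J.

Q ≈ 6.82 kJ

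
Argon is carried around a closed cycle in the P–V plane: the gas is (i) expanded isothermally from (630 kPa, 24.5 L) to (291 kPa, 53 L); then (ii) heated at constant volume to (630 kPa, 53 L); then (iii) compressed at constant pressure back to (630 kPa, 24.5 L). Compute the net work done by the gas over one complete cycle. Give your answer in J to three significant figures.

W_net ≈ -6050 J

Leg (i): W = PᵢVᵢ ln(V_f/Vᵢ) = (15435) ln(53/24.5) = 11910 J.
Leg (ii): W = 0.
Leg (iii): W = PΔV = (630)(24.5 − 53) = -17955 J.
W_net = 11910 − 17955 = -6045 J.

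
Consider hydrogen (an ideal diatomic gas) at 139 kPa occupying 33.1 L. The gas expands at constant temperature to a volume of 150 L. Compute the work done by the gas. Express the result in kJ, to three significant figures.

Isothermal: W = nRT ln(V₂/V₁) = P₁V₁ ln(V₂/V₁).
P₁V₁ = (139 kPa)(33.1 L) = 4601 J.
W = 4601 × ln(150/33.1) = 4601 × 1.511
W_by_gas = 6952 J.

W ≈ 6.95 kJ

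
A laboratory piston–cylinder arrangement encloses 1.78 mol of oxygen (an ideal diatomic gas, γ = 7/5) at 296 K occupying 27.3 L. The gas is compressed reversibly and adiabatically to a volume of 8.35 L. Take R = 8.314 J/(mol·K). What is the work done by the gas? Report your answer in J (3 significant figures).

Adiabatic: TV^(γ−1) = const with γ = 7/5.
T₂ = T₁ (V₁/V₂)^(γ−1) = 296 × (27.3/8.35)^0.4 = 296 × 1.606 = 475.4 K.
W_by = nCᵥ(T₁ − T₂) = (1.78)(20.79)(296 − 475.4) = -6638 J.

W ≈ -6640 J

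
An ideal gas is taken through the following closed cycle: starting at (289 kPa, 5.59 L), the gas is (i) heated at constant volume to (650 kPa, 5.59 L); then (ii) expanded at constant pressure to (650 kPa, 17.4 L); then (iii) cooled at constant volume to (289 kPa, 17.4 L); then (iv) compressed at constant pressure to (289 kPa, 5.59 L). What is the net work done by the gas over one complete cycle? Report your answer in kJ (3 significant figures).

W_net ≈ 4.26 kJ

Constant-volume legs do no work.
W(ii) = (650)(17.4 − 5.59) = 7676 J; W(iv) = (289)(5.59 − 17.4) = -3413 J.
W_net = 7676 − 3413 = 4263 J (the clockwise enclosed area).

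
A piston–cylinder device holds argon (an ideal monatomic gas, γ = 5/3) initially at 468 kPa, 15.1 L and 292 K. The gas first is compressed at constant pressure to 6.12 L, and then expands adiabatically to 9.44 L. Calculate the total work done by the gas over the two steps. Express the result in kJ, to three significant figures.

Step 1 (isobaric): W = PΔV = (468 kPa)(6.12 − 15.1 L) = -4203 J.
After step 1: P = 468 kPa, V = 6.12 L, T = 118.3 K.
Step 2 (adiabatic): W = (P₁V₁ − P₂V₂)/(γ−1) = (2864 − 2145)/0.667 = 1078 J.
W_total = -4203 + 1078 = -3125 J.

W_total ≈ -3.12 kJ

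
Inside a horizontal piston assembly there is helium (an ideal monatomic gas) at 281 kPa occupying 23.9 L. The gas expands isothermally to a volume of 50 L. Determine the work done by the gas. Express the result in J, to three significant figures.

Isothermal: W = nRT ln(V₂/V₁) = P₁V₁ ln(V₂/V₁).
P₁V₁ = (281 kPa)(23.9 L) = 6716 J.
W = 6716 × ln(50/23.9) = 6716 × 0.7381
W_by_gas = 4957 J.

W ≈ 4960 J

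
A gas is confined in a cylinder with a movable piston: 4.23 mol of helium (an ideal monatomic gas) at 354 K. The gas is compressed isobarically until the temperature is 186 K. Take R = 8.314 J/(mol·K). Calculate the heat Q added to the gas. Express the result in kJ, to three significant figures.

Isobaric: W = nRΔT = (4.23)(8.314)(-168) = -5908 J.
ΔU = nCᵥΔT with Cᵥ = 3R/2: ΔU = (4.23)(12.47)(-168) = -8862 J.
Q = ΔU + W = -8862 − 5908 = -14771 J.

Q ≈ -14.8 kJ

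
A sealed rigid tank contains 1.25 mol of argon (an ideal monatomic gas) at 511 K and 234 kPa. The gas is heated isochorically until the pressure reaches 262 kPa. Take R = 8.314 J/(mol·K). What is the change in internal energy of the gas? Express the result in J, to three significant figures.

ΔU ≈ 953 J

Constant volume ⇒ W = 0, so Q = ΔU = nCᵥΔT with Cᵥ = 3R/2 = 12.47 J/(mol·K).
At constant V, T₂/T₁ = P₂/P₁ ⇒ ΔT = T₁(P₂/P₁ − 1) = 511·(262/234 − 1) = 61.15 K.
ΔU = (1.25)(12.47)(61.15) = 953.2 J.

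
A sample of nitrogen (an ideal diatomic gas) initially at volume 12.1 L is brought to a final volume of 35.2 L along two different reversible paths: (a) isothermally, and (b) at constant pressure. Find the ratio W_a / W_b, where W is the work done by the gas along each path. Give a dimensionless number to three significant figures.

W_a / W_b ≈ 0.559

Path (a) isothermal: W = P₁V₁ ln(V₂/V₁) → W_a/(P₁V₁) = 1.068.
Path (b) isobaric: W = P₁(V₂ − V₁) → W_b/(P₁V₁) = 1.909.
W_a / W_b = 1.068 / 1.909 = 0.5593.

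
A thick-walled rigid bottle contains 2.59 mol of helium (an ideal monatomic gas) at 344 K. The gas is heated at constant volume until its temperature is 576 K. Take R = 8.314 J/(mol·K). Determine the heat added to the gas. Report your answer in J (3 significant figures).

Constant volume ⇒ W = 0, so Q = ΔU = nCᵥΔT with Cᵥ = 3R/2 = 12.47 J/(mol·K).
ΔU = (2.59)(12.47)(576 − 344) = 7494 J.

Q ≈ 7490 J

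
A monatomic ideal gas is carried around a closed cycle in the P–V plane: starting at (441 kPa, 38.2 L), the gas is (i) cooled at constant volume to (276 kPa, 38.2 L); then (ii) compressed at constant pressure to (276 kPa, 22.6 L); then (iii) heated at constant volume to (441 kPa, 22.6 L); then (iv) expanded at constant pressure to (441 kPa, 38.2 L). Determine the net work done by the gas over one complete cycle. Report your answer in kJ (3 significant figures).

W_net ≈ 2.57 kJ

Constant-volume legs do no work.
W(ii) = (276)(22.6 − 38.2) = -4306 J; W(iv) = (441)(38.2 − 22.6) = 6880 J.
W_net = -4306 + 6880 = 2574 J (the clockwise enclosed area).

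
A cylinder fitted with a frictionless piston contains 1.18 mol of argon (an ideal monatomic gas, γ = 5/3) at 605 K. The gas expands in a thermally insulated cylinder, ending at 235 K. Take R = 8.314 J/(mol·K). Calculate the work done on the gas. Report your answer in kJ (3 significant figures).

Adiabatic ⇒ Q = 0, so W_by = −ΔU = nCᵥ(T₁ − T₂).
Cᵥ = 3R/2 = 12.47 J/(mol·K).
W = (1.18)(12.47)(605 − 235) = 5445 J.
Work on gas = −W_by = -5445 J.

W ≈ -5.44 kJ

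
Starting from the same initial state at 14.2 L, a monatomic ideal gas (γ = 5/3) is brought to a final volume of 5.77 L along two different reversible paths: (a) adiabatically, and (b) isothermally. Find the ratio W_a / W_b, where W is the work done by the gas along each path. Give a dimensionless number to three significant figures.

Path (a) adiabatic: W = P₁V₁(1 − (V₁/V₂)^(γ−1))/(γ−1) → W_a/(P₁V₁) = -1.234.
Path (b) isothermal: W = P₁V₁ ln(V₂/V₁) → W_b/(P₁V₁) = -0.9006.
W_a / W_b = -1.234 / -0.9006 = 1.37.

W_a / W_b ≈ 1.37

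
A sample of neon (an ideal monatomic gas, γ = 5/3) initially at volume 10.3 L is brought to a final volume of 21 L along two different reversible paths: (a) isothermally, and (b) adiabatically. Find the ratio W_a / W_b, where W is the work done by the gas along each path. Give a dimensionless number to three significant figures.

W_a / W_b ≈ 1.26

Path (a) isothermal: W = P₁V₁ ln(V₂/V₁) → W_a/(P₁V₁) = 0.7124.
Path (b) adiabatic: W = P₁V₁(1 − (V₁/V₂)^(γ−1))/(γ−1) → W_b/(P₁V₁) = 0.5671.
W_a / W_b = 0.7124 / 0.5671 = 1.256.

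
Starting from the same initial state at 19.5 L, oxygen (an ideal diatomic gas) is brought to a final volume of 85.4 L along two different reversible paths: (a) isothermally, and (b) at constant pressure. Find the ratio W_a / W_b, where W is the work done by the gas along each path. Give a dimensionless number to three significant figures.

Path (a) isothermal: W = P₁V₁ ln(V₂/V₁) → W_a/(P₁V₁) = 1.477.
Path (b) isobaric: W = P₁(V₂ − V₁) → W_b/(P₁V₁) = 3.379.
W_a / W_b = 1.477 / 3.379 = 0.437.

W_a / W_b ≈ 0.437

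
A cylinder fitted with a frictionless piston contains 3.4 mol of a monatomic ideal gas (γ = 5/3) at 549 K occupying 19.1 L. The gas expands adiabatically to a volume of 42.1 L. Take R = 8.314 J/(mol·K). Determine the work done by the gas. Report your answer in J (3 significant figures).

W ≈ 9530 J

Adiabatic: TV^(γ−1) = const with γ = 5/3.
T₂ = T₁ (V₁/V₂)^(γ−1) = 549 × (19.1/42.1)^0.667 = 549 × 0.5904 = 324.1 K.
W_by = nCᵥ(T₁ − T₂) = (3.4)(12.47)(549 − 324.1) = 9534 J.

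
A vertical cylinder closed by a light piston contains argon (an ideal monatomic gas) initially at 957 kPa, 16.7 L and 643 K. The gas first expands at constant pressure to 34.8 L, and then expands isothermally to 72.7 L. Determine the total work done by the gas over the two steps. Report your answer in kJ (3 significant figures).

Step 1 (isobaric): W = PΔV = (957 kPa)(34.8 − 16.7 L) = 17322 J.
After step 1: P = 957 kPa, V = 34.8 L, T = 1340 K.
Step 2 (isothermal): W = P₁V₁ ln(V₂/V₁) = (33304) ln(72.7/34.8) = 24536 J.
W_total = 17322 + 24536 = 41857 J.

W_total ≈ 41.9 kJ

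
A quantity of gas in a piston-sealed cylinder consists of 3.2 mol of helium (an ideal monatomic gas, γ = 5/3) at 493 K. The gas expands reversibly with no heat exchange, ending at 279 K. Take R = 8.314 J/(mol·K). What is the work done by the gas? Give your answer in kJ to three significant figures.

W ≈ 8.54 kJ

Adiabatic ⇒ Q = 0, so W_by = −ΔU = nCᵥ(T₁ − T₂).
Cᵥ = 3R/2 = 12.47 J/(mol·K).
W = (3.2)(12.47)(493 − 279) = 8540 J.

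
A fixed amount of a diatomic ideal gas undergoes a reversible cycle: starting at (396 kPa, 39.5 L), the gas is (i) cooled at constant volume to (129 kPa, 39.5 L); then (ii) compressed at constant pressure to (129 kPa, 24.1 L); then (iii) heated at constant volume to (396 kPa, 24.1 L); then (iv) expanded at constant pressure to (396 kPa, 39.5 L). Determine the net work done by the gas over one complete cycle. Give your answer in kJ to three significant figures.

Constant-volume legs do no work.
W(ii) = (129)(24.1 − 39.5) = -1987 J; W(iv) = (396)(39.5 − 24.1) = 6098 J.
W_net = -1987 + 6098 = 4112 J (the clockwise enclosed area).

W_net ≈ 4.11 kJ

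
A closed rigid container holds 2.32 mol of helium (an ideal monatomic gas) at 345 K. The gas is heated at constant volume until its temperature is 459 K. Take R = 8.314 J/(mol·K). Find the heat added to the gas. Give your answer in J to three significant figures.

Constant volume ⇒ W = 0, so Q = ΔU = nCᵥΔT with Cᵥ = 3R/2 = 12.47 J/(mol·K).
ΔU = (2.32)(12.47)(459 − 345) = 3298 J.

Q ≈ 3300 J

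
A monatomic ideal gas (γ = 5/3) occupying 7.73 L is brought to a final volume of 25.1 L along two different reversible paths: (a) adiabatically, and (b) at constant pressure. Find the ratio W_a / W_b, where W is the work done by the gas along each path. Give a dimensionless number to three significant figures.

Path (a) adiabatic: W = P₁V₁(1 − (V₁/V₂)^(γ−1))/(γ−1) → W_a/(P₁V₁) = 0.8159.
Path (b) isobaric: W = P₁(V₂ − V₁) → W_b/(P₁V₁) = 2.247.
W_a / W_b = 0.8159 / 2.247 = 0.3631.

W_a / W_b ≈ 0.363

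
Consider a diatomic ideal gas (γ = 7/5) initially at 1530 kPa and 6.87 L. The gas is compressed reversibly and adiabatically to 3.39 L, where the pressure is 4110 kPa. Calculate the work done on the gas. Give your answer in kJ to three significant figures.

Adiabatic: W = (P₁V₁ − P₂V₂)/(γ − 1) with γ = 7/5.
P₁V₁ = 10511 J, P₂V₂ = 13933 J.
W = (10511 − 13933) / 0.4 = -8554 J.
Work on gas = −W_by = 8554 J.

W ≈ 8.55 kJ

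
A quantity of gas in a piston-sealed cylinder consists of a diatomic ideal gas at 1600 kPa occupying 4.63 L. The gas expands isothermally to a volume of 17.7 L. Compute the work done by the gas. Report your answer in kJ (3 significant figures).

W ≈ 9.93 kJ

Isothermal: W = nRT ln(V₂/V₁) = P₁V₁ ln(V₂/V₁).
P₁V₁ = (1600 kPa)(4.63 L) = 7408 J.
W = 7408 × ln(17.7/4.63) = 7408 × 1.341
W_by_gas = 9934 J.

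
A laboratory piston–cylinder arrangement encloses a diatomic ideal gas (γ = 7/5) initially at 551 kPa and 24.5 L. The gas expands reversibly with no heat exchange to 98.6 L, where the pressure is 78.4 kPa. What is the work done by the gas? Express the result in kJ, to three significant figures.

W ≈ 14.4 kJ

Adiabatic: W = (P₁V₁ − P₂V₂)/(γ − 1) with γ = 7/5.
P₁V₁ = 13500 J, P₂V₂ = 7730 J.
W = (13500 − 7730) / 0.4 = 14423 J.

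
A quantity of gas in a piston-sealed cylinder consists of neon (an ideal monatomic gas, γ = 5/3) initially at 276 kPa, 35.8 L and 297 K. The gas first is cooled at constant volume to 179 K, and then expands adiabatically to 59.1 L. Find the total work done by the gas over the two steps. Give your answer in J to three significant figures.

Step 1 (isochoric): W = 0 (constant volume).
After step 1: P = 166.3 kPa (V unchanged).
Step 2 (adiabatic): W = (P₁V₁ − P₂V₂)/(γ−1) = (5955 − 4263)/0.667 = 2538 J.
W_total = 0 + 2538 = 2538 J.

W_total ≈ 2540 J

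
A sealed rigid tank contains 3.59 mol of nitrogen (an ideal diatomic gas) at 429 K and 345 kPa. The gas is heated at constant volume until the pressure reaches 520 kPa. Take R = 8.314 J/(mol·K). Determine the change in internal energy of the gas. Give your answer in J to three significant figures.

ΔU ≈ 16200 J

Constant volume ⇒ W = 0, so Q = ΔU = nCᵥΔT with Cᵥ = 5R/2 = 20.79 J/(mol·K).
At constant V, T₂/T₁ = P₂/P₁ ⇒ ΔT = T₁(P₂/P₁ − 1) = 429·(520/345 − 1) = 217.6 K.
ΔU = (3.59)(20.79)(217.6) = 16238 J.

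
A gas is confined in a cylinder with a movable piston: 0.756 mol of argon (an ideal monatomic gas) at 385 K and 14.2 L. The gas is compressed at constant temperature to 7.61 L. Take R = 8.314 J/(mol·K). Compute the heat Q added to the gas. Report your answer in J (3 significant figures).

Isothermal ⇒ ΔU = 0, so Q = W = nRT ln(V₂/V₁).
Q = (0.756)(8.314)(385) ln(7.61/14.2) = 2420 × -0.6238 = -1509 J.

Q ≈ -1510 J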